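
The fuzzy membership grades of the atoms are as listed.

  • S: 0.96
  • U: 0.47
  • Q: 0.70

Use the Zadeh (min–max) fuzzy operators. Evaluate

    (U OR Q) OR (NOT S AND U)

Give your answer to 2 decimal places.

0.70

U OR Q = max(a, b) on (0.47, 0.70) = 0.70
NOT S = 1 − 0.96 = 0.04
NOT S AND U = min(a, b) on (0.04, 0.47) = 0.04
(U OR Q) OR (NOT S AND U) = max(a, b) on (0.70, 0.04) = 0.70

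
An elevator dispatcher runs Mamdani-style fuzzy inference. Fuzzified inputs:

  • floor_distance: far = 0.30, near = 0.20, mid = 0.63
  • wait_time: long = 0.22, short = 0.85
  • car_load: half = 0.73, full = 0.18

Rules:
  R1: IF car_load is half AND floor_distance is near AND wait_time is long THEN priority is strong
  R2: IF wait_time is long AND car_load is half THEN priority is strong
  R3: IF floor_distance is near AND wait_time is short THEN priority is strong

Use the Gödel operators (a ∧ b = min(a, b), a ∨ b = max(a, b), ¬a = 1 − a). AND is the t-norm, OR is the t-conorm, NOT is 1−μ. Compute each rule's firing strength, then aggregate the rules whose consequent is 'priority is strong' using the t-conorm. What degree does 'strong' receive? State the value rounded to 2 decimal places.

R1: half=0.73, near=0.20, long=0.22; AND[min(a, b)] → w = 0.20
R2: long=0.22, half=0.73; AND[min(a, b)] → w = 0.22
R3: near=0.20, short=0.85; AND[min(a, b)] → w = 0.20
Rules with consequent 'strong': {R1, R2, R3} → strengths 0.20, 0.22, 0.20
Aggregate via t-conorm [max(a, b)]: 0.22

0.22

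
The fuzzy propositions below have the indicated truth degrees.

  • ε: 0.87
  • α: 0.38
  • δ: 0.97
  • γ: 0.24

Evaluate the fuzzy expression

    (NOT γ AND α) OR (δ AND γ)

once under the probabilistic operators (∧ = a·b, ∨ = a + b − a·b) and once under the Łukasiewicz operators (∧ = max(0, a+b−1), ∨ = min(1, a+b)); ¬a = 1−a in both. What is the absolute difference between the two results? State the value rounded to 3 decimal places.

0.104

Under probabilistic:
  NOT γ = 1 − 0.2400 = 0.7600
  NOT γ AND α = a·b on (0.7600, 0.3800) = 0.2888
  δ AND γ = a·b on (0.9700, 0.2400) = 0.2328
  (NOT γ AND α) OR (δ AND γ) = a + b − a·b on (0.2888, 0.2328) = 0.4544
  → value = 0.4544
Under Łukasiewicz:
  NOT γ = 1 − 0.24 = 0.76
  NOT γ AND α = max(0, a+b−1) on (0.76, 0.38) = 0.14
  δ AND γ = max(0, a+b−1) on (0.97, 0.24) = 0.21
  (NOT γ AND α) OR (δ AND γ) = min(1, a+b) on (0.14, 0.21) = 0.35
  → value = 0.3500
|0.4544 − 0.3500| = 0.104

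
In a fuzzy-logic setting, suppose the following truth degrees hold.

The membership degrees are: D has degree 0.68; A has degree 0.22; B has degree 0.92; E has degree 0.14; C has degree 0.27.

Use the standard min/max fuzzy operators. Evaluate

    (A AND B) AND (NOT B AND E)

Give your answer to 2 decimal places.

0.08

A AND B = min(a, b) on (0.22, 0.92) = 0.22
NOT B = 1 − 0.92 = 0.08
NOT B AND E = min(a, b) on (0.08, 0.14) = 0.08
(A AND B) AND (NOT B AND E) = min(a, b) on (0.22, 0.08) = 0.08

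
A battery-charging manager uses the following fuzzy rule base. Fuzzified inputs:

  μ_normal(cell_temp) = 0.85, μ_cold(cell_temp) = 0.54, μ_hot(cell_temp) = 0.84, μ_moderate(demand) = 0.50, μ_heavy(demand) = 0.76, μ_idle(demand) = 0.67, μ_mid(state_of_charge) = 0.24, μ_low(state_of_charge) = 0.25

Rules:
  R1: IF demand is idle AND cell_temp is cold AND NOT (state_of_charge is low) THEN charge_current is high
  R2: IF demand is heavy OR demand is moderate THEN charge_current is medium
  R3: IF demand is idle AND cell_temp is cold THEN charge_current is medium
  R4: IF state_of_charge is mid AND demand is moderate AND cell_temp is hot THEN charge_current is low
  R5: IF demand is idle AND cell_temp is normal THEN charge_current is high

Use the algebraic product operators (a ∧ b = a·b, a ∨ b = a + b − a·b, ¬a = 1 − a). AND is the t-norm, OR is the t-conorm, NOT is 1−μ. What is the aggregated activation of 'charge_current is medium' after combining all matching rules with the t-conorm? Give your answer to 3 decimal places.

0.923

R1: idle=0.67, cold=0.54, ¬low=1−0.25=0.75; AND[a·b] → w = 0.2714
R2: heavy=0.76, moderate=0.50; OR[a + b − a·b] → w = 0.8800
R3: idle=0.67, cold=0.54; AND[a·b] → w = 0.3618
R4: mid=0.24, moderate=0.50, hot=0.84; AND[a·b] → w = 0.1008
R5: idle=0.67, normal=0.85; AND[a·b] → w = 0.5695
Rules with consequent 'medium': {R2, R3} → strengths 0.8800, 0.3618
Aggregate via t-conorm [a + b − a·b]: 0.9234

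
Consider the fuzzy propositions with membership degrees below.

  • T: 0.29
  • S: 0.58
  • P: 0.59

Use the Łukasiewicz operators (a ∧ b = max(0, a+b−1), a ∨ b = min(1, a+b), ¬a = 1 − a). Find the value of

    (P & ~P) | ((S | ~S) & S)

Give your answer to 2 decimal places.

~P = 1 − 0.59 = 0.41
P & ~P = max(0, a+b−1) on (0.59, 0.41) = 0.00
~S = 1 − 0.58 = 0.42
S | ~S = min(1, a+b) on (0.58, 0.42) = 1.00
(S | ~S) & S = max(0, a+b−1) on (1.00, 0.58) = 0.58
(P & ~P) | ((S | ~S) & S) = min(1, a+b) on (0.00, 0.58) = 0.58

0.58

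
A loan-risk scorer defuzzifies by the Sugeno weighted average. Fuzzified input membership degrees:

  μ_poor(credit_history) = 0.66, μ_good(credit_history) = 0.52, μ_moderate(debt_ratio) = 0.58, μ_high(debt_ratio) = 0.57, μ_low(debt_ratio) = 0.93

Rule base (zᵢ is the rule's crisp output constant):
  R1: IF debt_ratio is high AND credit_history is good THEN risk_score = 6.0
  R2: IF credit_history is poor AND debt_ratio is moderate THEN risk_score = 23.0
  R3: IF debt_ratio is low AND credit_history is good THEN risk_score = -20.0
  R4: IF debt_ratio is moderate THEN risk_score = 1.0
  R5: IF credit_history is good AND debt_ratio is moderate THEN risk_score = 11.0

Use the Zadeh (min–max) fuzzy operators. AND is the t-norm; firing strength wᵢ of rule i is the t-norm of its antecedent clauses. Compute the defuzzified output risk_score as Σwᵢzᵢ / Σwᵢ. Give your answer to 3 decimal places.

4.544

R1 (z=6.0): high=0.57, good=0.52; AND[min(a, b)] → w = 0.52
R2 (z=23.0): poor=0.66, moderate=0.58; AND[min(a, b)] → w = 0.58
R3 (z=-20.0): low=0.93, good=0.52; AND[min(a, b)] → w = 0.52
R4 (z=1.0): moderate=0.58 → w = 0.58
R5 (z=11.0): good=0.52, moderate=0.58; AND[min(a, b)] → w = 0.52
Weighted average = (0.52·6.0 + 0.58·23.0 + 0.52·-20.0 + 0.58·1.0 + 0.52·11.0) / (0.52 + 0.58 + 0.52 + 0.58 + 0.52)
  = 12.3600 / 2.7200 = 4.544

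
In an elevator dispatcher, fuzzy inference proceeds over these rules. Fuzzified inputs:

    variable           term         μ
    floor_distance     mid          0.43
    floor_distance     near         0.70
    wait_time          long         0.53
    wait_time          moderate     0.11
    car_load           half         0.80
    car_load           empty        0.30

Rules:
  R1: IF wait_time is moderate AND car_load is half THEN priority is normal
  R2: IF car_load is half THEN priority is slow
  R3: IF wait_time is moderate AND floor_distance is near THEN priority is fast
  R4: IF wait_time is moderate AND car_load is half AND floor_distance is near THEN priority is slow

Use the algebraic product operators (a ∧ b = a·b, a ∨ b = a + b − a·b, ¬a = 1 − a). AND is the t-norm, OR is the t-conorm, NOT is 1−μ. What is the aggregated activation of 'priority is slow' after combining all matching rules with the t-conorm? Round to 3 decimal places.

R1: moderate=0.11, half=0.80; AND[a·b] → w = 0.0880
R2: half=0.80 → w = 0.8000
R3: moderate=0.11, near=0.70; AND[a·b] → w = 0.0770
R4: moderate=0.11, half=0.80, near=0.70; AND[a·b] → w = 0.0616
Rules with consequent 'slow': {R2, R4} → strengths 0.8000, 0.0616
Aggregate via t-conorm [a + b − a·b]: 0.8123

0.812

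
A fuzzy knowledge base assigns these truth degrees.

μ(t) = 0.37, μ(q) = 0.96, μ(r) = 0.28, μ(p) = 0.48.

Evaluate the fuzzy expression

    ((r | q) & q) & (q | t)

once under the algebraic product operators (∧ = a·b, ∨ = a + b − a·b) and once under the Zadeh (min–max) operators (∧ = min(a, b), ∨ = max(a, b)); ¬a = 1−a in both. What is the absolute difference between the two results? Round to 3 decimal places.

Under algebraic product:
  r | q = a + b − a·b on (0.2800, 0.9600) = 0.9712
  (r | q) & q = a·b on (0.9712, 0.9600) = 0.9324
  q | t = a + b − a·b on (0.9600, 0.3700) = 0.9748
  ((r | q) & q) & (q | t) = a·b on (0.9324, 0.9748) = 0.9089
  → value = 0.9089
Under Zadeh (min–max):
  r | q = max(a, b) on (0.28, 0.96) = 0.96
  (r | q) & q = min(a, b) on (0.96, 0.96) = 0.96
  q | t = max(a, b) on (0.96, 0.37) = 0.96
  ((r | q) & q) & (q | t) = min(a, b) on (0.96, 0.96) = 0.96
  → value = 0.9600
|0.9089 − 0.9600| = 0.051

0.051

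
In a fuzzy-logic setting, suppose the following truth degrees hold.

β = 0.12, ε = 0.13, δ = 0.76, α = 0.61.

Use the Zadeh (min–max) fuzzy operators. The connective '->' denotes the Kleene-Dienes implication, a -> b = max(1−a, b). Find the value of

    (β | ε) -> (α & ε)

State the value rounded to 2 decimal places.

0.87

β | ε = max(a, b) on (0.12, 0.13) = 0.13
α & ε = min(a, b) on (0.61, 0.13) = 0.13
(β | ε) -> (α & ε)  [Kleene-Dienes: max(1−a, b)] with a=0.13, b=0.13 → 0.87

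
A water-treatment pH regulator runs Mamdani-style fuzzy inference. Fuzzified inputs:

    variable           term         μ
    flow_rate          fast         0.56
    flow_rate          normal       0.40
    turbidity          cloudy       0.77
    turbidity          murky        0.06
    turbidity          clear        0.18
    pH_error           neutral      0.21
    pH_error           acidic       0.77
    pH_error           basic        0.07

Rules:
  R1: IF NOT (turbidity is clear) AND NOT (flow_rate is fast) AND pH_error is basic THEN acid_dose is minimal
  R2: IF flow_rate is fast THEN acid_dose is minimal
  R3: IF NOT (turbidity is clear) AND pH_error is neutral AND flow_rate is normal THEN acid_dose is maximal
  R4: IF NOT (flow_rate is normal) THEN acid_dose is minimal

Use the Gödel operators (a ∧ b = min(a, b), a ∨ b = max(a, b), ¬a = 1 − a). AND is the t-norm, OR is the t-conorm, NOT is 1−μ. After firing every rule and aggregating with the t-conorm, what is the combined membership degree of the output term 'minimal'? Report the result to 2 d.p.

R1: ¬clear=1−0.18=0.82, ¬fast=1−0.56=0.44, basic=0.07; AND[min(a, b)] → w = 0.07
R2: fast=0.56 → w = 0.56
R3: ¬clear=1−0.18=0.82, neutral=0.21, normal=0.40; AND[min(a, b)] → w = 0.21
R4: ¬normal=1−0.40=0.60 → w = 0.60
Rules with consequent 'minimal': {R1, R2, R4} → strengths 0.07, 0.56, 0.60
Aggregate via t-conorm [max(a, b)]: 0.60

0.60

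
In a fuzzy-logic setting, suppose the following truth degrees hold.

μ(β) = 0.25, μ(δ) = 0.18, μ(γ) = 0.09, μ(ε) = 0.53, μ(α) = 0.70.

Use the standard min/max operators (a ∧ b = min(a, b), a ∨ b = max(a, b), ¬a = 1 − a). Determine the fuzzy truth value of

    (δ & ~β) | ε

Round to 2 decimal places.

~β = 1 − 0.25 = 0.75
δ & ~β = min(a, b) on (0.18, 0.75) = 0.18
(δ & ~β) | ε = max(a, b) on (0.18, 0.53) = 0.53

0.53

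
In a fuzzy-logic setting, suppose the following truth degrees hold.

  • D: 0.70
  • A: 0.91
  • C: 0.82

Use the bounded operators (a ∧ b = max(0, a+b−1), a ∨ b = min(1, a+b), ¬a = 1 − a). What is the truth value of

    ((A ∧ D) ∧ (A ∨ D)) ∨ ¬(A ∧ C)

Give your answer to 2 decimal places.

0.88

A ∧ D = max(0, a+b−1) on (0.91, 0.70) = 0.61
A ∨ D = min(1, a+b) on (0.91, 0.70) = 1.00
(A ∧ D) ∧ (A ∨ D) = max(0, a+b−1) on (0.61, 1.00) = 0.61
A ∧ C = max(0, a+b−1) on (0.91, 0.82) = 0.73
¬(A ∧ C) = 1 − 0.73 = 0.27
((A ∧ D) ∧ (A ∨ D)) ∨ ¬(A ∧ C) = min(1, a+b) on (0.61, 0.27) = 0.88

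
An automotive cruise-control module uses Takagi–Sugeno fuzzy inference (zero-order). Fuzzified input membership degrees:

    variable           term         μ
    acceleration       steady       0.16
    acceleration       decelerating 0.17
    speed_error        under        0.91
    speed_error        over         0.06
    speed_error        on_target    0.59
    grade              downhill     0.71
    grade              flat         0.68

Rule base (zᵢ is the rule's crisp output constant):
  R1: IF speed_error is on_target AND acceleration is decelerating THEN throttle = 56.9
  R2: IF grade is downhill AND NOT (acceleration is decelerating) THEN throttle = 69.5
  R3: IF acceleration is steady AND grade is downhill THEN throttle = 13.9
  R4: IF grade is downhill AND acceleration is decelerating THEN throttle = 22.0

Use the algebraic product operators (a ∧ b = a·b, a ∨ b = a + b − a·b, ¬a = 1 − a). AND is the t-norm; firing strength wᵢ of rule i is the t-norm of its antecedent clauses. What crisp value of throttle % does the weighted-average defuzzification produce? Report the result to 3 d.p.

R1 (z=56.9): on_target=0.59, decelerating=0.17; AND[a·b] → w = 0.1003
R2 (z=69.5): downhill=0.71, ¬decelerating=1−0.17=0.83; AND[a·b] → w = 0.5893
R3 (z=13.9): steady=0.16, downhill=0.71; AND[a·b] → w = 0.1136
R4 (z=22.0): downhill=0.71, decelerating=0.17; AND[a·b] → w = 0.1207
Weighted average = (0.1003·56.9 + 0.5893·69.5 + 0.1136·13.9 + 0.1207·22.0) / (0.1003 + 0.5893 + 0.1136 + 0.1207)
  = 50.8979 / 0.9239 = 55.090

55.090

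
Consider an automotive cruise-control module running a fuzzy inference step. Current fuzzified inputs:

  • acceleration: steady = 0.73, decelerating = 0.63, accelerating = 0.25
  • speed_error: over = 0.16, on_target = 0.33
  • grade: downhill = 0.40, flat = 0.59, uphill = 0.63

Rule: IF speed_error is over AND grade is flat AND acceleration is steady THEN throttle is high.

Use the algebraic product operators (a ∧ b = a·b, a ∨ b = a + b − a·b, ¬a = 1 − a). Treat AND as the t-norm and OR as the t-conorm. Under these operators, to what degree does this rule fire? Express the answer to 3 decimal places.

firing strength: over=0.16, flat=0.59, steady=0.73; AND[a·b] → w = 0.0689

0.069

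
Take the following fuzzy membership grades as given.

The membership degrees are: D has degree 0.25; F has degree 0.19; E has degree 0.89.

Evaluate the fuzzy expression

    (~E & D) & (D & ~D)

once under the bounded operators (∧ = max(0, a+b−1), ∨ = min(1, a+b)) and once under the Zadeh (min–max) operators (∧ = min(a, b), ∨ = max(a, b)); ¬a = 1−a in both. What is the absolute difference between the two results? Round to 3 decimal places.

Under bounded:
  ~E = 1 − 0.89 = 0.11
  ~E & D = max(0, a+b−1) on (0.11, 0.25) = 0.00
  ~D = 1 − 0.25 = 0.75
  D & ~D = max(0, a+b−1) on (0.25, 0.75) = 0.00
  (~E & D) & (D & ~D) = max(0, a+b−1) on (0.00, 0.00) = 0.00
  → value = 0.0000
Under Zadeh (min–max):
  ~E = 1 − 0.89 = 0.11
  ~E & D = min(a, b) on (0.11, 0.25) = 0.11
  ~D = 1 − 0.25 = 0.75
  D & ~D = min(a, b) on (0.25, 0.75) = 0.25
  (~E & D) & (D & ~D) = min(a, b) on (0.11, 0.25) = 0.11
  → value = 0.1100
|0.0000 − 0.1100| = 0.110

0.110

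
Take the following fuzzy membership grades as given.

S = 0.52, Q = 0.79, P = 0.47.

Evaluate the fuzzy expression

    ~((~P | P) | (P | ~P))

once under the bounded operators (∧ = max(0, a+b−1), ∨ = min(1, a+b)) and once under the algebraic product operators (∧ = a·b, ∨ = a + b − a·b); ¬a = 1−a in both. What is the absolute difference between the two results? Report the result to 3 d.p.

Under bounded:
  ~P = 1 − 0.47 = 0.53
  ~P | P = min(1, a+b) on (0.53, 0.47) = 1.00
  ~P = 1 − 0.47 = 0.53
  P | ~P = min(1, a+b) on (0.47, 0.53) = 1.00
  (~P | P) | (P | ~P) = min(1, a+b) on (1.00, 1.00) = 1.00
  ~((~P | P) | (P | ~P)) = 1 − 1.00 = 0.00
  → value = 0.0000
Under algebraic product:
  ~P = 1 − 0.4700 = 0.5300
  ~P | P = a + b − a·b on (0.5300, 0.4700) = 0.7509
  ~P = 1 − 0.4700 = 0.5300
  P | ~P = a + b − a·b on (0.4700, 0.5300) = 0.7509
  (~P | P) | (P | ~P) = a + b − a·b on (0.7509, 0.7509) = 0.9379
  ~((~P | P) | (P | ~P)) = 1 − 0.9379 = 0.0621
  → value = 0.0621
|0.0000 − 0.0621| = 0.062

0.062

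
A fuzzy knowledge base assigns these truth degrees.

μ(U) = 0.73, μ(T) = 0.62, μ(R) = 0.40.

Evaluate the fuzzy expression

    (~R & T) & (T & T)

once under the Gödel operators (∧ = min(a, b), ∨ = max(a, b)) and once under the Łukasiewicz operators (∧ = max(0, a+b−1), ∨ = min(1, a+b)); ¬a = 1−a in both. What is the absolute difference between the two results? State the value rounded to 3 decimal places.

0.600

Under Gödel:
  ~R = 1 − 0.40 = 0.60
  ~R & T = min(a, b) on (0.60, 0.62) = 0.60
  T & T = min(a, b) on (0.62, 0.62) = 0.62
  (~R & T) & (T & T) = min(a, b) on (0.60, 0.62) = 0.60
  → value = 0.6000
Under Łukasiewicz:
  ~R = 1 − 0.40 = 0.60
  ~R & T = max(0, a+b−1) on (0.60, 0.62) = 0.22
  T & T = max(0, a+b−1) on (0.62, 0.62) = 0.24
  (~R & T) & (T & T) = max(0, a+b−1) on (0.22, 0.24) = 0.00
  → value = 0.0000
|0.6000 − 0.0000| = 0.600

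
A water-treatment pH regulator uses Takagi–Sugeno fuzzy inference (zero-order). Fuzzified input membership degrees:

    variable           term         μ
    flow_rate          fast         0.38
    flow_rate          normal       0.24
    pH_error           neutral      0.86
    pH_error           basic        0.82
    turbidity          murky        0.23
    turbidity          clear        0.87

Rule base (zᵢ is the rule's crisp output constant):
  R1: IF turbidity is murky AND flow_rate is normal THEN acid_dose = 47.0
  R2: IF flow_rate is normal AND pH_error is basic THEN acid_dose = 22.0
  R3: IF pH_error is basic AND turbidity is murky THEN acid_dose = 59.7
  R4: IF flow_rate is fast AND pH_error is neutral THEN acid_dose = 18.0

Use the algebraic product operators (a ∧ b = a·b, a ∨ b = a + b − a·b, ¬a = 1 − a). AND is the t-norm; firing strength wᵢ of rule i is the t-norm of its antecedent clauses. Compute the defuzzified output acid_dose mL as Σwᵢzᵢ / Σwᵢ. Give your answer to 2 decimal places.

31.36

R1 (z=47.0): murky=0.23, normal=0.24; AND[a·b] → w = 0.0552
R2 (z=22.0): normal=0.24, basic=0.82; AND[a·b] → w = 0.1968
R3 (z=59.7): basic=0.82, murky=0.23; AND[a·b] → w = 0.1886
R4 (z=18.0): fast=0.38, neutral=0.86; AND[a·b] → w = 0.3268
Weighted average = (0.0552·47.0 + 0.1968·22.0 + 0.1886·59.7 + 0.3268·18.0) / (0.0552 + 0.1968 + 0.1886 + 0.3268)
  = 24.0658 / 0.7674 = 31.36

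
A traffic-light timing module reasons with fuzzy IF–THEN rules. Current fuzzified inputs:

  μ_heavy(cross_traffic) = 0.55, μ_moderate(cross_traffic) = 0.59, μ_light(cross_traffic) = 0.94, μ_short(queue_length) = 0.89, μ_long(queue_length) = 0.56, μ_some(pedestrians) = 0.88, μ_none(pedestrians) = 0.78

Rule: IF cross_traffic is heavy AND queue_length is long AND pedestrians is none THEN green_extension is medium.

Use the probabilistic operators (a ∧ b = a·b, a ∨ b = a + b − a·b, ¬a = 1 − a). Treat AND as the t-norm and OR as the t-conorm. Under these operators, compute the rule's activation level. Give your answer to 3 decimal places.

firing strength: heavy=0.55, long=0.56, none=0.78; AND[a·b] → w = 0.2402

0.240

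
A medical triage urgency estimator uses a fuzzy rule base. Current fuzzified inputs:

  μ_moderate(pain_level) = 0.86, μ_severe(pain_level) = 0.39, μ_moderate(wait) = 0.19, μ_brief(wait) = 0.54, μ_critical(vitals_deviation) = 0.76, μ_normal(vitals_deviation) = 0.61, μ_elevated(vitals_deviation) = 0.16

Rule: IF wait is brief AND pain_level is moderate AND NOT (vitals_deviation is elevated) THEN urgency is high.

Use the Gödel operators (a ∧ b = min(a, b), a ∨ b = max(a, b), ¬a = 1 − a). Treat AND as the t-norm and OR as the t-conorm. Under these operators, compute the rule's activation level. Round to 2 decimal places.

0.54

firing strength: brief=0.54, moderate=0.86, ¬elevated=1−0.16=0.84; AND[min(a, b)] → w = 0.54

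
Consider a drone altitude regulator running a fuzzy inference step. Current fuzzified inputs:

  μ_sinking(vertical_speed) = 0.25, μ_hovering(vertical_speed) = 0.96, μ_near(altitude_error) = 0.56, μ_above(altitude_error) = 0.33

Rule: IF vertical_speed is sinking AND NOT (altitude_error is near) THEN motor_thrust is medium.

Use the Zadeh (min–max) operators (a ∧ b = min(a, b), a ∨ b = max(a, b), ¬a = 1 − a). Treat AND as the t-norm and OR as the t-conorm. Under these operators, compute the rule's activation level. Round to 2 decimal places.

firing strength: sinking=0.25, ¬near=1−0.56=0.44; AND[min(a, b)] → w = 0.25

0.25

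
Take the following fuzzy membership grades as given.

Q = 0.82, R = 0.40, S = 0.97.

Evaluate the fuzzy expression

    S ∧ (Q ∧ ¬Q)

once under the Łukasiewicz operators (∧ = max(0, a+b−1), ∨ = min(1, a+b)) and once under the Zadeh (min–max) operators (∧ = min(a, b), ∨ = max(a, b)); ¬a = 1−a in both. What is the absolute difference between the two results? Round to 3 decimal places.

0.180

Under Łukasiewicz:
  ¬Q = 1 − 0.82 = 0.18
  Q ∧ ¬Q = max(0, a+b−1) on (0.82, 0.18) = 0.00
  S ∧ (Q ∧ ¬Q) = max(0, a+b−1) on (0.97, 0.00) = 0.00
  → value = 0.0000
Under Zadeh (min–max):
  ¬Q = 1 − 0.82 = 0.18
  Q ∧ ¬Q = min(a, b) on (0.82, 0.18) = 0.18
  S ∧ (Q ∧ ¬Q) = min(a, b) on (0.97, 0.18) = 0.18
  → value = 0.1800
|0.0000 − 0.1800| = 0.180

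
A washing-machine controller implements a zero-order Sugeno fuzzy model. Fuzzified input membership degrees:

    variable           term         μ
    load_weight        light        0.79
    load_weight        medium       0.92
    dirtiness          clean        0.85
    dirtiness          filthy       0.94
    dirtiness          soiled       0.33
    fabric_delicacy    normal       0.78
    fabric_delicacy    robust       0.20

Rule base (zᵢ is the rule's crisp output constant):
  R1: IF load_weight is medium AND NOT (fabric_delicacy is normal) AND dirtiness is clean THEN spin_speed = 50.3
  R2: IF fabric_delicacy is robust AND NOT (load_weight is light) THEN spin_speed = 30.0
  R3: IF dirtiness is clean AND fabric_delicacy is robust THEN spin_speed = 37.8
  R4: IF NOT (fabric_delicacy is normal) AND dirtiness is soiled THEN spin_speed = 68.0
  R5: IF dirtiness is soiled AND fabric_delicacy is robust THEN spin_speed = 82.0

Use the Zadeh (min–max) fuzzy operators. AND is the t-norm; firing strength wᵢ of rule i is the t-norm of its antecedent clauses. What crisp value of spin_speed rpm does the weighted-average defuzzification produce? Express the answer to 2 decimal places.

R1 (z=50.3): medium=0.92, ¬normal=1−0.78=0.22, clean=0.85; AND[min(a, b)] → w = 0.22
R2 (z=30.0): robust=0.20, ¬light=1−0.79=0.21; AND[min(a, b)] → w = 0.20
R3 (z=37.8): clean=0.85, robust=0.20; AND[min(a, b)] → w = 0.20
R4 (z=68.0): ¬normal=1−0.78=0.22, soiled=0.33; AND[min(a, b)] → w = 0.22
R5 (z=82.0): soiled=0.33, robust=0.20; AND[min(a, b)] → w = 0.20
Weighted average = (0.22·50.3 + 0.20·30.0 + 0.20·37.8 + 0.22·68.0 + 0.20·82.0) / (0.22 + 0.20 + 0.20 + 0.22 + 0.20)
  = 55.9860 / 1.0400 = 53.83

53.83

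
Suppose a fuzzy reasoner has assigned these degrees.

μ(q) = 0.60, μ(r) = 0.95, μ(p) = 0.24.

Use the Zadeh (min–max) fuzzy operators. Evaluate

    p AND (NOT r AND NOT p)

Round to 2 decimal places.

0.05

NOT r = 1 − 0.95 = 0.05
NOT p = 1 − 0.24 = 0.76
NOT r AND NOT p = min(a, b) on (0.05, 0.76) = 0.05
p AND (NOT r AND NOT p) = min(a, b) on (0.24, 0.05) = 0.05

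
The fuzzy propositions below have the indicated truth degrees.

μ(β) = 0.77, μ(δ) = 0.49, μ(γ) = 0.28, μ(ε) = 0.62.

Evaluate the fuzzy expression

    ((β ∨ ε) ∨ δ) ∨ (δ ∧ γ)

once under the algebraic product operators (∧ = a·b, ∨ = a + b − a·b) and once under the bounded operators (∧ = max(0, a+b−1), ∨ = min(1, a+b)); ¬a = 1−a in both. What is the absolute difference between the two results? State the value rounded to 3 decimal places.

0.038

Under algebraic product:
  β ∨ ε = a + b − a·b on (0.7700, 0.6200) = 0.9126
  (β ∨ ε) ∨ δ = a + b − a·b on (0.9126, 0.4900) = 0.9554
  δ ∧ γ = a·b on (0.4900, 0.2800) = 0.1372
  ((β ∨ ε) ∨ δ) ∨ (δ ∧ γ) = a + b − a·b on (0.9554, 0.1372) = 0.9615
  → value = 0.9615
Under bounded:
  β ∨ ε = min(1, a+b) on (0.77, 0.62) = 1.00
  (β ∨ ε) ∨ δ = min(1, a+b) on (1.00, 0.49) = 1.00
  δ ∧ γ = max(0, a+b−1) on (0.49, 0.28) = 0.00
  ((β ∨ ε) ∨ δ) ∨ (δ ∧ γ) = min(1, a+b) on (1.00, 0.00) = 1.00
  → value = 1.0000
|0.9615 − 1.0000| = 0.038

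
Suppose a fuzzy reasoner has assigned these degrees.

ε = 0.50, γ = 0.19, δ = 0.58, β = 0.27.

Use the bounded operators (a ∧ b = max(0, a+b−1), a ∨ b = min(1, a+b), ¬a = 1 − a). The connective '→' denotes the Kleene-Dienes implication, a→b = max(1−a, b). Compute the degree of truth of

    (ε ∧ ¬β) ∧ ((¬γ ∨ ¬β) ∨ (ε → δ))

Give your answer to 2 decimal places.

0.23

¬β = 1 − 0.27 = 0.73
ε ∧ ¬β = max(0, a+b−1) on (0.50, 0.73) = 0.23
¬γ = 1 − 0.19 = 0.81
¬β = 1 − 0.27 = 0.73
¬γ ∨ ¬β = min(1, a+b) on (0.81, 0.73) = 1.00
ε → δ  [Kleene-Dienes: max(1−a, b)] with a=0.50, b=0.58 → 0.58
(¬γ ∨ ¬β) ∨ (ε → δ) = min(1, a+b) on (1.00, 0.58) = 1.00
(ε ∧ ¬β) ∧ ((¬γ ∨ ¬β) ∨ (ε → δ)) = max(0, a+b−1) on (0.23, 1.00) = 0.23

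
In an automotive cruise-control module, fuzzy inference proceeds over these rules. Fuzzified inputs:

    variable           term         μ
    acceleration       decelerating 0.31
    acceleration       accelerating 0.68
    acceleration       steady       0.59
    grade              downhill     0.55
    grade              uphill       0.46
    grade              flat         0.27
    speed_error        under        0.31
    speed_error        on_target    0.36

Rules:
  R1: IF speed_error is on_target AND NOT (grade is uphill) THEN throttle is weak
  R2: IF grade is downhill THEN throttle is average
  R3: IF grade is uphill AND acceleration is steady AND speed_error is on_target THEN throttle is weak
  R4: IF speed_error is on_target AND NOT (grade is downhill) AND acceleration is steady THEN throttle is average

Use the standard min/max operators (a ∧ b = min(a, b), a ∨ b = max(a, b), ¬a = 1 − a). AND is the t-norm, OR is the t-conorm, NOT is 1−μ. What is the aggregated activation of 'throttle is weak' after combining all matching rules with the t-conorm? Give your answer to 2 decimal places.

R1: on_target=0.36, ¬uphill=1−0.46=0.54; AND[min(a, b)] → w = 0.36
R2: downhill=0.55 → w = 0.55
R3: uphill=0.46, steady=0.59, on_target=0.36; AND[min(a, b)] → w = 0.36
R4: on_target=0.36, ¬downhill=1−0.55=0.45, steady=0.59; AND[min(a, b)] → w = 0.36
Rules with consequent 'weak': {R1, R3} → strengths 0.36, 0.36
Aggregate via t-conorm [max(a, b)]: 0.36

0.36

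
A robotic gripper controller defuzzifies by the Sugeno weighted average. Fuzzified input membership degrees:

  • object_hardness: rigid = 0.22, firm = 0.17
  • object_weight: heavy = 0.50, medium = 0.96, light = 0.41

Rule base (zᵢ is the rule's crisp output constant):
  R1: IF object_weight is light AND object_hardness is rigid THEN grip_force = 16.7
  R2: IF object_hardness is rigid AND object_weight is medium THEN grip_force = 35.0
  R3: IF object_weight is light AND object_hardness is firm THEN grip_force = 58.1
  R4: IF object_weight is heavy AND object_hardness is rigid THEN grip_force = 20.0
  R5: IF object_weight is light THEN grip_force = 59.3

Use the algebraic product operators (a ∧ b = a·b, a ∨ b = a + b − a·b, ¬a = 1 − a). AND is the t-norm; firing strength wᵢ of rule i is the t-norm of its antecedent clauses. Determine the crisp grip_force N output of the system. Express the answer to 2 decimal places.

R1 (z=16.7): light=0.41, rigid=0.22; AND[a·b] → w = 0.0902
R2 (z=35.0): rigid=0.22, medium=0.96; AND[a·b] → w = 0.2112
R3 (z=58.1): light=0.41, firm=0.17; AND[a·b] → w = 0.0697
R4 (z=20.0): heavy=0.50, rigid=0.22; AND[a·b] → w = 0.1100
R5 (z=59.3): light=0.41 → w = 0.4100
Weighted average = (0.0902·16.7 + 0.2112·35.0 + 0.0697·58.1 + 0.1100·20.0 + 0.4100·59.3) / (0.0902 + 0.2112 + 0.0697 + 0.1100 + 0.4100)
  = 39.4609 / 0.8911 = 44.28

44.28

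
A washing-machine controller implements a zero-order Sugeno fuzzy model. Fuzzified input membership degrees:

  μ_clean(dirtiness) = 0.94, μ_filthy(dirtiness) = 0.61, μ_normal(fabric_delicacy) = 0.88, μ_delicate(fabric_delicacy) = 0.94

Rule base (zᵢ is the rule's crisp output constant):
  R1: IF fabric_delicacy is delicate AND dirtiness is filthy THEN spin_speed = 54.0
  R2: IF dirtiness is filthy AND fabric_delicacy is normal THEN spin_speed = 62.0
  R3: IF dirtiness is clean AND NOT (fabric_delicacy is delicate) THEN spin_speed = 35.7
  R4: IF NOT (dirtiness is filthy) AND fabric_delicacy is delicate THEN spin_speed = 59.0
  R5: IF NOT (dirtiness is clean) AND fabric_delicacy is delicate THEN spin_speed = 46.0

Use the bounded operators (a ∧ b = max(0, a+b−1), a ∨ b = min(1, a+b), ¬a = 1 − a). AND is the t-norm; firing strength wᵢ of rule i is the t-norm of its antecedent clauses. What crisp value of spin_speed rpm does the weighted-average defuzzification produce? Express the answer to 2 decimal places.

58.07

R1 (z=54.0): delicate=0.94, filthy=0.61; AND[max(0, a+b−1)] → w = 0.55
R2 (z=62.0): filthy=0.61, normal=0.88; AND[max(0, a+b−1)] → w = 0.49
R3 (z=35.7): clean=0.94, ¬delicate=1−0.94=0.06; AND[max(0, a+b−1)] → w = 0.00
R4 (z=59.0): ¬filthy=1−0.61=0.39, delicate=0.94; AND[max(0, a+b−1)] → w = 0.33
R5 (z=46.0): ¬clean=1−0.94=0.06, delicate=0.94; AND[max(0, a+b−1)] → w = 0.00
Weighted average = (0.55·54.0 + 0.49·62.0 + 0.00·35.7 + 0.33·59.0 + 0.00·46.0) / (0.55 + 0.49 + 0.00 + 0.33 + 0.00)
  = 79.5500 / 1.3700 = 58.07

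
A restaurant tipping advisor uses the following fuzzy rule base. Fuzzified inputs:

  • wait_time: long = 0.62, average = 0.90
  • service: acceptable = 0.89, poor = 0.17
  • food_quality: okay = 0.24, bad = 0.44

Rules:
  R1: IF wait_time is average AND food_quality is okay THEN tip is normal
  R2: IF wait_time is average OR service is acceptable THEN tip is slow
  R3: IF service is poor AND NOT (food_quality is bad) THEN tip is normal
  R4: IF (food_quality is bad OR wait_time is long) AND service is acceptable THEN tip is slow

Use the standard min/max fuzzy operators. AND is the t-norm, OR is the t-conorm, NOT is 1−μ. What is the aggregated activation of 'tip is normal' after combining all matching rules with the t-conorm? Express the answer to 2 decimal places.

R1: average=0.90, okay=0.24; AND[min(a, b)] → w = 0.24
R2: average=0.90, acceptable=0.89; OR[max(a, b)] → w = 0.90
R3: poor=0.17, ¬bad=1−0.44=0.56; AND[min(a, b)] → w = 0.17
R4: (bad=0.44 OR long=0.62) = 0.62; AND[min(a, b)] with acceptable=0.89 → w = 0.62
Rules with consequent 'normal': {R1, R3} → strengths 0.24, 0.17
Aggregate via t-conorm [max(a, b)]: 0.24

0.24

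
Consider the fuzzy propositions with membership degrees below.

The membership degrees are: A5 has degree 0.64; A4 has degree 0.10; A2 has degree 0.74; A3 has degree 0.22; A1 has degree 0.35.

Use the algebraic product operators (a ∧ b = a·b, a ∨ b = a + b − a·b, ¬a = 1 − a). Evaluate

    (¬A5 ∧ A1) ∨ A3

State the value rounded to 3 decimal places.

¬A5 = 1 − 0.6400 = 0.3600
¬A5 ∧ A1 = a·b on (0.3600, 0.3500) = 0.1260
(¬A5 ∧ A1) ∨ A3 = a + b − a·b on (0.1260, 0.2200) = 0.3183

0.318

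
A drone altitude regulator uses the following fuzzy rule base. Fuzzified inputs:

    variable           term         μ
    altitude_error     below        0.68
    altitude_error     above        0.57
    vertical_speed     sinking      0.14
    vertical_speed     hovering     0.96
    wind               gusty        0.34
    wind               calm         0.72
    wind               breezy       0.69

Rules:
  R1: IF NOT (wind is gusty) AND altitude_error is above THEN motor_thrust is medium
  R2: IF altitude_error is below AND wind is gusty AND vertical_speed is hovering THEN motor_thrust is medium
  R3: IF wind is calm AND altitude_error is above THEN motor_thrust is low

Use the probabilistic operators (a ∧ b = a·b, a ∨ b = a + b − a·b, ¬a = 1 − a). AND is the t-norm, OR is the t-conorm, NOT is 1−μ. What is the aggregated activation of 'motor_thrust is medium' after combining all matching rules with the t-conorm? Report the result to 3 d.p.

0.515

R1: ¬gusty=1−0.34=0.66, above=0.57; AND[a·b] → w = 0.3762
R2: below=0.68, gusty=0.34, hovering=0.96; AND[a·b] → w = 0.2220
R3: calm=0.72, above=0.57; AND[a·b] → w = 0.4104
Rules with consequent 'medium': {R1, R2} → strengths 0.3762, 0.2220
Aggregate via t-conorm [a + b − a·b]: 0.5147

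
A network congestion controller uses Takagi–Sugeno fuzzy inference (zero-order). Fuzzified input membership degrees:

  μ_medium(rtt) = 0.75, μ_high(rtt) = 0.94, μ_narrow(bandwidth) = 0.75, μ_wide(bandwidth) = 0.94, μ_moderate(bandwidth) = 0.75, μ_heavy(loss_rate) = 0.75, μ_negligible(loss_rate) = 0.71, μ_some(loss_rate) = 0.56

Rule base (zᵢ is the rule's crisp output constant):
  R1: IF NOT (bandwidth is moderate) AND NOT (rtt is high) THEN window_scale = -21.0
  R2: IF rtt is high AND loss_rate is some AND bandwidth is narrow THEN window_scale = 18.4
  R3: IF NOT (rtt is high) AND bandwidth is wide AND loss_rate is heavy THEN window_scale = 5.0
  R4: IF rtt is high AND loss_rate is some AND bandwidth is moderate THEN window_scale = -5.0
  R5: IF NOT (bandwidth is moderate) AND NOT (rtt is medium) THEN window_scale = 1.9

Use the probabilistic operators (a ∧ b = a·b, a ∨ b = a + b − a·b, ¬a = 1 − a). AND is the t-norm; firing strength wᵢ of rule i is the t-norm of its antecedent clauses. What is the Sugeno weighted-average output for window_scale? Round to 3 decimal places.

R1 (z=-21.0): ¬moderate=1−0.75=0.25, ¬high=1−0.94=0.06; AND[a·b] → w = 0.0150
R2 (z=18.4): high=0.94, some=0.56, narrow=0.75; AND[a·b] → w = 0.3948
R3 (z=5.0): ¬high=1−0.94=0.06, wide=0.94, heavy=0.75; AND[a·b] → w = 0.0423
R4 (z=-5.0): high=0.94, some=0.56, moderate=0.75; AND[a·b] → w = 0.3948
R5 (z=1.9): ¬moderate=1−0.75=0.25, ¬medium=1−0.75=0.25; AND[a·b] → w = 0.0625
Weighted average = (0.0150·-21.0 + 0.3948·18.4 + 0.0423·5.0 + 0.3948·-5.0 + 0.0625·1.9) / (0.0150 + 0.3948 + 0.0423 + 0.3948 + 0.0625)
  = 5.3056 / 0.9094 = 5.834

5.834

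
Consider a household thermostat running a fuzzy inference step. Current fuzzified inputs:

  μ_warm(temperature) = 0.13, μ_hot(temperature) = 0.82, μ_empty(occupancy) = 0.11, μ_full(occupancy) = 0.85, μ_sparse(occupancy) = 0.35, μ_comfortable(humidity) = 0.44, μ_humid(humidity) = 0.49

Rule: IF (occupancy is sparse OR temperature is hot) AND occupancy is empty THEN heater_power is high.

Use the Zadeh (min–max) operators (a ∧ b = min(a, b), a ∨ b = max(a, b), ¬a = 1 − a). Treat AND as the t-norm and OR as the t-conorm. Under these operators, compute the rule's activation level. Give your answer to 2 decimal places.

firing strength: (sparse=0.35 OR hot=0.82) = 0.82; AND[min(a, b)] with empty=0.11 → w = 0.11

0.11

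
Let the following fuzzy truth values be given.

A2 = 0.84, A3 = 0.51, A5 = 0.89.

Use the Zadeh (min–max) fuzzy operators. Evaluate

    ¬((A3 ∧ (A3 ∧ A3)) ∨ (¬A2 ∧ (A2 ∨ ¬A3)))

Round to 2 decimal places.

0.49

A3 ∧ A3 = min(a, b) on (0.51, 0.51) = 0.51
A3 ∧ (A3 ∧ A3) = min(a, b) on (0.51, 0.51) = 0.51
¬A2 = 1 − 0.84 = 0.16
¬A3 = 1 − 0.51 = 0.49
A2 ∨ ¬A3 = max(a, b) on (0.84, 0.49) = 0.84
¬A2 ∧ (A2 ∨ ¬A3) = min(a, b) on (0.16, 0.84) = 0.16
(A3 ∧ (A3 ∧ A3)) ∨ (¬A2 ∧ (A2 ∨ ¬A3)) = max(a, b) on (0.51, 0.16) = 0.51
¬((A3 ∧ (A3 ∧ A3)) ∨ (¬A2 ∧ (A2 ∨ ¬A3))) = 1 − 0.51 = 0.49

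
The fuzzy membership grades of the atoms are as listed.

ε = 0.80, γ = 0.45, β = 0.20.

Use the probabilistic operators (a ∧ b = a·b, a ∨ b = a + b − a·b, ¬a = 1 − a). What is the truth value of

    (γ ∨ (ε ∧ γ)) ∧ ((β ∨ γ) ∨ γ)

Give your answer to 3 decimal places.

0.491

ε ∧ γ = a·b on (0.8000, 0.4500) = 0.3600
γ ∨ (ε ∧ γ) = a + b − a·b on (0.4500, 0.3600) = 0.6480
β ∨ γ = a + b − a·b on (0.2000, 0.4500) = 0.5600
(β ∨ γ) ∨ γ = a + b − a·b on (0.5600, 0.4500) = 0.7580
(γ ∨ (ε ∧ γ)) ∧ ((β ∨ γ) ∨ γ) = a·b on (0.6480, 0.7580) = 0.4912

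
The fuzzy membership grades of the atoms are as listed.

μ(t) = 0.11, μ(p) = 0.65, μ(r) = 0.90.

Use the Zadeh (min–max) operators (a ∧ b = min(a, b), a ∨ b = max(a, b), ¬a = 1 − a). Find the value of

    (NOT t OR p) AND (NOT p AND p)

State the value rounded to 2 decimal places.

0.35

NOT t = 1 − 0.11 = 0.89
NOT t OR p = max(a, b) on (0.89, 0.65) = 0.89
NOT p = 1 − 0.65 = 0.35
NOT p AND p = min(a, b) on (0.35, 0.65) = 0.35
(NOT t OR p) AND (NOT p AND p) = min(a, b) on (0.89, 0.35) = 0.35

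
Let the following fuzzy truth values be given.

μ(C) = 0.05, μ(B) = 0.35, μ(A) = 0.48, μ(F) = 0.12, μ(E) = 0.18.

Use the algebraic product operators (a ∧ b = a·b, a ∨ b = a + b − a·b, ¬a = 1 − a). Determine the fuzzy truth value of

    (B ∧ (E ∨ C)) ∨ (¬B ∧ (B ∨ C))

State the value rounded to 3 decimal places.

E ∨ C = a + b − a·b on (0.1800, 0.0500) = 0.2210
B ∧ (E ∨ C) = a·b on (0.3500, 0.2210) = 0.0773
¬B = 1 − 0.3500 = 0.6500
B ∨ C = a + b − a·b on (0.3500, 0.0500) = 0.3825
¬B ∧ (B ∨ C) = a·b on (0.6500, 0.3825) = 0.2486
(B ∧ (E ∨ C)) ∨ (¬B ∧ (B ∨ C)) = a + b − a·b on (0.0773, 0.2486) = 0.3067

0.307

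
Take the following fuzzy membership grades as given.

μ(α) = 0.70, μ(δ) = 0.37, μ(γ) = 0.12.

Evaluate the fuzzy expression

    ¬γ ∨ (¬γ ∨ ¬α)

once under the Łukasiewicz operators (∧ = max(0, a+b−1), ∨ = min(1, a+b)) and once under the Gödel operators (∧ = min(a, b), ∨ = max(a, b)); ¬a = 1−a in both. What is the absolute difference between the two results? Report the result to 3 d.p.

0.120

Under Łukasiewicz:
  ¬γ = 1 − 0.12 = 0.88
  ¬γ = 1 − 0.12 = 0.88
  ¬α = 1 − 0.70 = 0.30
  ¬γ ∨ ¬α = min(1, a+b) on (0.88, 0.30) = 1.00
  ¬γ ∨ (¬γ ∨ ¬α) = min(1, a+b) on (0.88, 1.00) = 1.00
  → value = 1.0000
Under Gödel:
  ¬γ = 1 − 0.12 = 0.88
  ¬γ = 1 − 0.12 = 0.88
  ¬α = 1 − 0.70 = 0.30
  ¬γ ∨ ¬α = max(a, b) on (0.88, 0.30) = 0.88
  ¬γ ∨ (¬γ ∨ ¬α) = max(a, b) on (0.88, 0.88) = 0.88
  → value = 0.8800
|1.0000 − 0.8800| = 0.120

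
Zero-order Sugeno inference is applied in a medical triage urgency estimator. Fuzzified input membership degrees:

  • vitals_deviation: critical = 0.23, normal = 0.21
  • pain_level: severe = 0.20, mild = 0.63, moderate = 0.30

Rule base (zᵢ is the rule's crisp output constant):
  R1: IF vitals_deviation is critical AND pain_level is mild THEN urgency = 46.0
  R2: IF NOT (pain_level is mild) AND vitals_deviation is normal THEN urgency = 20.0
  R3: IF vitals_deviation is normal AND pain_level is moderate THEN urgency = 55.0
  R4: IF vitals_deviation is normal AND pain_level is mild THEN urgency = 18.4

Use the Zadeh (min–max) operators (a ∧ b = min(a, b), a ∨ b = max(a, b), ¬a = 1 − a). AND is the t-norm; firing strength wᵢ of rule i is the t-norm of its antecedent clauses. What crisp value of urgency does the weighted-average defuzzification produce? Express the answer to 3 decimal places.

35.109

R1 (z=46.0): critical=0.23, mild=0.63; AND[min(a, b)] → w = 0.23
R2 (z=20.0): ¬mild=1−0.63=0.37, normal=0.21; AND[min(a, b)] → w = 0.21
R3 (z=55.0): normal=0.21, moderate=0.30; AND[min(a, b)] → w = 0.21
R4 (z=18.4): normal=0.21, mild=0.63; AND[min(a, b)] → w = 0.21
Weighted average = (0.23·46.0 + 0.21·20.0 + 0.21·55.0 + 0.21·18.4) / (0.23 + 0.21 + 0.21 + 0.21)
  = 30.1940 / 0.8600 = 35.109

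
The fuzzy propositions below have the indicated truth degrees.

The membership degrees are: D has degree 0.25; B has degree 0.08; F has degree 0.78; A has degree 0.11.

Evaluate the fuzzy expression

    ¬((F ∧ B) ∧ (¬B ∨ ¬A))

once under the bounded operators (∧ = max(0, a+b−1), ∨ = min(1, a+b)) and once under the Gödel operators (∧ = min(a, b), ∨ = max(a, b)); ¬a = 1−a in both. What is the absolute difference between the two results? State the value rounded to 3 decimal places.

0.080

Under bounded:
  F ∧ B = max(0, a+b−1) on (0.78, 0.08) = 0.00
  ¬B = 1 − 0.08 = 0.92
  ¬A = 1 − 0.11 = 0.89
  ¬B ∨ ¬A = min(1, a+b) on (0.92, 0.89) = 1.00
  (F ∧ B) ∧ (¬B ∨ ¬A) = max(0, a+b−1) on (0.00, 1.00) = 0.00
  ¬((F ∧ B) ∧ (¬B ∨ ¬A)) = 1 − 0.00 = 1.00
  → value = 1.0000
Under Gödel:
  F ∧ B = min(a, b) on (0.78, 0.08) = 0.08
  ¬B = 1 − 0.08 = 0.92
  ¬A = 1 − 0.11 = 0.89
  ¬B ∨ ¬A = max(a, b) on (0.92, 0.89) = 0.92
  (F ∧ B) ∧ (¬B ∨ ¬A) = min(a, b) on (0.08, 0.92) = 0.08
  ¬((F ∧ B) ∧ (¬B ∨ ¬A)) = 1 − 0.08 = 0.92
  → value = 0.9200
|1.0000 − 0.9200| = 0.080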